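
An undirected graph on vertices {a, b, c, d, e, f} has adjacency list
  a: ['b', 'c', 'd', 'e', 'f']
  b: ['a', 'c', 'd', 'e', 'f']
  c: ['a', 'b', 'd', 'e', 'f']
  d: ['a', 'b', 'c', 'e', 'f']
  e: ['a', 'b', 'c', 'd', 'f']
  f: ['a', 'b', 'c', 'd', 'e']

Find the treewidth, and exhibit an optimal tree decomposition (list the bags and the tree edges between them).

Treewidth 5.
One such decomposition:
Bags: B1 = {a, b, c, d, e, f}
Tree: (single bag)

With just one bag of size 6, the width is 6 − 1 = 5, so tw(G) ≤ 5. On the other hand G contains the 6-clique {a, b, c, d, e, f}. A clique must lie in a single bag of any decomposition, so no decomposition can have width below 5. Hence tw(G) = 5 exactly.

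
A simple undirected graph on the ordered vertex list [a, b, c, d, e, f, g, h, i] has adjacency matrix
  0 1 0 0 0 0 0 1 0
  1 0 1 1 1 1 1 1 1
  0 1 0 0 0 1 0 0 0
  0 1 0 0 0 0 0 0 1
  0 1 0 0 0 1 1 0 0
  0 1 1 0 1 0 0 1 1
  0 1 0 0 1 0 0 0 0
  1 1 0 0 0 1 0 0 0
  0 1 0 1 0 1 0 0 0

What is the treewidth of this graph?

A width-2 tree decomposition is:
Bags: B1 = {b, f, h}  B2 = {b, f, i}  B3 = {b, c, f}  B4 = {b, e, f}  B5 = {b, e, g}  B6 = {a, b, h}  B7 = {b, d, i}
Tree: B1–B2, B2–B3, B3–B4, B4–B5, B1–B6, B2–B7
The largest bag has 3 vertices, giving width 2; this decomposition certifies tw(G) ≤ 2. On the other hand G contains the 3-clique {b, d, i}. A clique must lie in a single bag of any decomposition, so no decomposition can have width below 2. Therefore the treewidth is 2.

2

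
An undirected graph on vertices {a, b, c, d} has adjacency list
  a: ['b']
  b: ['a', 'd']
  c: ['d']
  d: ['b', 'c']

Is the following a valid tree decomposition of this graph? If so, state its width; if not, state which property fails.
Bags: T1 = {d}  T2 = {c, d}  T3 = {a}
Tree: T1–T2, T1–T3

A tree decomposition must satisfy three properties: every vertex lies in some bag; for every edge, both endpoints lie together in some bag; and for every vertex, the bags containing it form a connected subtree. Here vertex b appears in no bag, so the decomposition is invalid.

No — vertex b appears in no bag.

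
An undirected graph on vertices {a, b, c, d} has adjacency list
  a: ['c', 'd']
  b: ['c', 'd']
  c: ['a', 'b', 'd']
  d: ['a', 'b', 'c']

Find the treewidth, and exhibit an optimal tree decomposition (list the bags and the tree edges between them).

The largest bag has 3 vertices, giving width 2; this decomposition certifies tw(G) ≤ 2. Conversely, {a, c, d} is a clique of size 3, and the vertices of any clique must share a bag in every tree decomposition; so some bag has ≥ 3 vertices and tw(G) ≥ 2. Hence tw(G) = 2 exactly.

Treewidth 2.
Bags: B1 = {b, c, d}  B2 = {a, c, d}
Tree: B1–B2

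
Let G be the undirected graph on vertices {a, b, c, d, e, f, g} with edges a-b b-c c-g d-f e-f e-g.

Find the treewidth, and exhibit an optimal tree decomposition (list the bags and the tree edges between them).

Treewidth 1.
Bags: B1 = {d, f}  B2 = {e, f}  B3 = {e, g}  B4 = {c, g}  B5 = {b, c}  B6 = {a, b}
Tree: B1–B2, B2–B3, B3–B4, B4–B5, B5–B6

Every bag has size at most 2, so the width is 2 − 1 = 1 and tw(G) ≤ 1. Since G has at least one edge (e.g. d–f), it is not an edgeless graph, so tw(G) ≥ 1. Therefore the treewidth is 1.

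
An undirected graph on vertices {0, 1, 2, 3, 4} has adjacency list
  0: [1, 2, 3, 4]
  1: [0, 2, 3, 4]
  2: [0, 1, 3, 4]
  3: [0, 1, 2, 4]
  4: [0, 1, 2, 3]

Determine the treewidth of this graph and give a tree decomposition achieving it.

Treewidth 4.
Bags: B1 = {0, 1, 2, 3, 4}
Tree: (single bag)

A single bag containing all 5 vertices is trivially a valid decomposition of width 4. For the lower bound, the 5 vertices {0, 1, 2, 3, 4} are pairwise adjacent, and any tree decomposition puts a clique entirely inside one bag — forcing width ≥ 4. Combining the bounds, tw(G) = 4.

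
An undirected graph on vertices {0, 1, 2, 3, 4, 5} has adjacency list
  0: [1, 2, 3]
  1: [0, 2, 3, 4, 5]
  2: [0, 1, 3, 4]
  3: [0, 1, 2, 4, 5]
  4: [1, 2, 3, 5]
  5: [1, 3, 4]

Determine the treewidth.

A width-3 tree decomposition is:
Bags: B1 = {0, 1, 2, 3}  B2 = {1, 2, 3, 4}  B3 = {1, 3, 4, 5}
Tree: B1–B2, B2–B3
The largest bag has 4 vertices, giving width 3; this decomposition certifies tw(G) ≤ 3. On the other hand G contains the 4-clique {0, 1, 2, 3}. A clique must lie in a single bag of any decomposition, so no decomposition can have width below 3. Combining the bounds, tw(G) = 3.

3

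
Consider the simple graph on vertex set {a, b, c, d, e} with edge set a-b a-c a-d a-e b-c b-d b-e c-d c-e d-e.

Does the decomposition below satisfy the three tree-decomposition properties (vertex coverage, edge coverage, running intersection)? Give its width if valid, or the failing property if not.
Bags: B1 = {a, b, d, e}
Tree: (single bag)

A tree decomposition must satisfy three properties: every vertex lies in some bag; for every edge, both endpoints lie together in some bag; and for every vertex, the bags containing it form a connected subtree. Here vertex c appears in no bag, so the decomposition is invalid.

No — vertex c appears in no bag.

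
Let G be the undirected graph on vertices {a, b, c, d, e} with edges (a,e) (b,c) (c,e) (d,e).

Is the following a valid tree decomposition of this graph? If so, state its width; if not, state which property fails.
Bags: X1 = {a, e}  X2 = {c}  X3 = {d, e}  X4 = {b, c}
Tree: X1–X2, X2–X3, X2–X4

No — edge (e,c) lies in no bag.

A tree decomposition must satisfy three properties: every vertex lies in some bag; for every edge, both endpoints lie together in some bag; and for every vertex, the bags containing it form a connected subtree. Here edge (e,c) lies in no bag, so the decomposition is invalid.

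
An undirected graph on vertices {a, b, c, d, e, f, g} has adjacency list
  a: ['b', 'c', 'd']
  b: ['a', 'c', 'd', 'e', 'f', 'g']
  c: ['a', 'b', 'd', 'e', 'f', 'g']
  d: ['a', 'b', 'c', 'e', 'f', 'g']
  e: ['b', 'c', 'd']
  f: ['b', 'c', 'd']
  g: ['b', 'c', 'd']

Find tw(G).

A width-3 tree decomposition is:
Bags: B1 = {b, c, d, f}  B2 = {a, b, c, d}  B3 = {b, c, d, e}  B4 = {b, c, d, g}
Tree: B1–B2, B1–B3, B3–B4
Every bag has size at most 4, so the width is 4 − 1 = 3 and tw(G) ≤ 3. On the other hand G contains the 4-clique {b, c, d, g}. A clique must lie in a single bag of any decomposition, so no decomposition can have width below 3. Hence tw(G) = 3 exactly.

3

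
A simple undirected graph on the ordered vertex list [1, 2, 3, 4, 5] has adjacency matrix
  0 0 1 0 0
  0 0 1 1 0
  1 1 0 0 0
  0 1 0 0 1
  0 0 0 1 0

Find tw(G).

A width-1 tree decomposition is:
Bags: B1 = {1, 3}  B2 = {2, 3}  B3 = {2, 4}  B4 = {4, 5}
Tree: B1–B2, B2–B3, B3–B4
Every bag has size at most 2, so the width is 2 − 1 = 1 and tw(G) ≤ 1. Since G has at least one edge (e.g. 1–3), it is not an edgeless graph, so tw(G) ≥ 1. Combining the bounds, tw(G) = 1.

1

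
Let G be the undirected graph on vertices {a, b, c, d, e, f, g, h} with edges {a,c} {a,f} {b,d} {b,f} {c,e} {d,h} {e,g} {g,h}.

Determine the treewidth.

2

A width-2 tree decomposition is:
Bags: B1 = {a, c, e}  B2 = {a, e, f}  B3 = {b, e, f}  B4 = {b, d, e}  B5 = {d, e, h}  B6 = {e, g, h}
Tree: B1–B2, B2–B3, B3–B4, B4–B5, B5–B6
Every bag has size at most 3, so the width is 3 − 1 = 2 and tw(G) ≤ 2. Since e–c–a–f–b–d–h–g–e is a cycle in G, G is not acyclic. Forests are exactly the graphs of treewidth ≤ 1, so tw(G) ≥ 2. Hence tw(G) = 2 exactly.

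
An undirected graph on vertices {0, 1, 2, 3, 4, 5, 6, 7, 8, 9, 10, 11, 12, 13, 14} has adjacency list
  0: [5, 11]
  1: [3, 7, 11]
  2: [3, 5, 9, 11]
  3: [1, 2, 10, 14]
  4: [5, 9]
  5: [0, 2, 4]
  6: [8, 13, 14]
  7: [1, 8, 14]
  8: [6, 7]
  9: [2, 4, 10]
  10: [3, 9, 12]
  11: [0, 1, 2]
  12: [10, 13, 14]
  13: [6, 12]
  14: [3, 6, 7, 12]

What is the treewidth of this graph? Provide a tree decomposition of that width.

Treewidth 3.
Bags: B1 = {6, 8, 12, 13}  B2 = {6, 8, 12, 14}  B3 = {7, 8, 12, 14}  B4 = {7, 10, 12, 14}  B5 = {3, 7, 10, 14}  B6 = {1, 3, 7, 10}  B7 = {1, 3, 9, 10}  B8 = {1, 2, 3, 9}  B9 = {1, 2, 9, 11}  B10 = {2, 4, 9, 11}  B11 = {2, 4, 5, 11}  B12 = {0, 4, 5, 11}
Tree: B1–B2, B2–B3, B3–B4, B4–B5, B5–B6, B6–B7, B7–B8, B8–B9, B9–B10, B10–B11, B11–B12

Every bag has size at most 4, so the width is 4 − 1 = 3 and tw(G) ≤ 3. For the lower bound: the 4 vertex sets {6,8,13}, {12}, {14}, {1,3,7,10} are disjoint, each induces a connected subgraph, and every pair is joined by at least one edge of G. Contracting each set to a single vertex therefore yields K_{4} as a minor, and since treewidth is minor-monotone, tw(G) ≥ tw(K_{4}) = 3. Hence tw(G) = 3 exactly.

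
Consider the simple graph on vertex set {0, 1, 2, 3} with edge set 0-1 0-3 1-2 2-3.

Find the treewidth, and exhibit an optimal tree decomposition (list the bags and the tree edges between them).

Each bag holds 3 vertices, so the decomposition has width 2, which upper-bounds the treewidth. For the lower bound, G contains the cycle 3–0–1–2–3, so G is not a forest; only forests have treewidth ≤ 1, hence tw(G) ≥ 2. Hence tw(G) = 2 exactly.

Treewidth 2.
One such decomposition:
Bags: B1 = {0, 1, 3}  B2 = {1, 2, 3}
Tree: B1–B2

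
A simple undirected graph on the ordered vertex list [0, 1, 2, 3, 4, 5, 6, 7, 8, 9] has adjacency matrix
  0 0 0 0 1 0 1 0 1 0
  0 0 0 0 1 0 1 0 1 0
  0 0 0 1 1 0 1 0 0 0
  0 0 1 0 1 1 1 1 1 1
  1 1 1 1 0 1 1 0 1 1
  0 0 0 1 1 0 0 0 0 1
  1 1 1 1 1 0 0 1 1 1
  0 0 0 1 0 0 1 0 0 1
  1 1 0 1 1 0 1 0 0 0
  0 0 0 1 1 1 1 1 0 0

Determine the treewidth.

3

A width-3 tree decomposition is:
Bags: B1 = {3, 4, 6, 9}  B2 = {3, 4, 6, 8}  B3 = {1, 4, 6, 8}  B4 = {0, 4, 6, 8}  B5 = {3, 6, 7, 9}  B6 = {3, 4, 5, 9}  B7 = {2, 3, 4, 6}
Tree: B1–B2, B2–B3, B3–B4, B1–B5, B1–B6, B2–B7
Each bag holds 4 vertices, so the decomposition has width 3, which upper-bounds the treewidth. On the other hand G contains the 4-clique {3, 4, 5, 9}. A clique must lie in a single bag of any decomposition, so no decomposition can have width below 3. Combining the bounds, tw(G) = 3.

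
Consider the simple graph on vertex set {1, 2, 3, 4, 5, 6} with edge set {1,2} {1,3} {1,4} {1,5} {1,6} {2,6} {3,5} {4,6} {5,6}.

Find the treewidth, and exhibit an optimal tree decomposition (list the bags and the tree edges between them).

Treewidth 2.
One such decomposition:
Bags: B1 = {1, 4, 6}  B2 = {1, 5, 6}  B3 = {1, 2, 6}  B4 = {1, 3, 5}
Tree: B1–B2, B1–B3, B2–B4

Every bag has size at most 3, so the width is 3 − 1 = 2 and tw(G) ≤ 2. Conversely, {1, 3, 5} is a clique of size 3, and the vertices of any clique must share a bag in every tree decomposition; so some bag has ≥ 3 vertices and tw(G) ≥ 2. Therefore the treewidth is 2.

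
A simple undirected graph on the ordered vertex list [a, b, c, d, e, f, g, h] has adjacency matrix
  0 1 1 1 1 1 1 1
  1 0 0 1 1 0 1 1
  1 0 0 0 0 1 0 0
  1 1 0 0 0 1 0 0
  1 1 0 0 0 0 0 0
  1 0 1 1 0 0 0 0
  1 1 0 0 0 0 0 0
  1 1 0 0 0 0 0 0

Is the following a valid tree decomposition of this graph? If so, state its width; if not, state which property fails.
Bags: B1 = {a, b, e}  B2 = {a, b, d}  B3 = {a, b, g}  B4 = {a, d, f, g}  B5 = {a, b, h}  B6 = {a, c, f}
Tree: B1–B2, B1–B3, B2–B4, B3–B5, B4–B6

A tree decomposition must satisfy three properties: every vertex lies in some bag; for every edge, both endpoints lie together in some bag; and for every vertex, the bags containing it form a connected subtree. Here bags containing vertex g are not connected in the tree, so the decomposition is invalid.

No — bags containing vertex g are not connected in the tree.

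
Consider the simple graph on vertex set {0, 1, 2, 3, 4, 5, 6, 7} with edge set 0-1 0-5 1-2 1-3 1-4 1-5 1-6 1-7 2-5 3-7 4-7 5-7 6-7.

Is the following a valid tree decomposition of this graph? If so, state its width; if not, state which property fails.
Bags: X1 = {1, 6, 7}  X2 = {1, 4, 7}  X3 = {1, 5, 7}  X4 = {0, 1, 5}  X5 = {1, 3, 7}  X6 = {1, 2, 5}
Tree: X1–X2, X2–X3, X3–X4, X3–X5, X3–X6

Yes; width 2.

Every vertex of G appears in some bag (union = {0, 1, 2, 3, 4, 5, 6, 7}); every edge is covered by a bag; and for each vertex v the set of bags containing v is connected in the bag tree. The decomposition is therefore valid. The largest bag has 3 vertices, so the width is 2.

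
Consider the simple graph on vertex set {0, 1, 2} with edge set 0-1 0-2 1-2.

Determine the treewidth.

A width-2 tree decomposition is:
Bags: B1 = {0, 1, 2}
Tree: (single bag)
With just one bag of size 3, the width is 3 − 1 = 2, so tw(G) ≤ 2. For the lower bound, the 3 vertices {0, 1, 2} are pairwise adjacent, and any tree decomposition puts a clique entirely inside one bag — forcing width ≥ 2. Therefore the treewidth is 2.

2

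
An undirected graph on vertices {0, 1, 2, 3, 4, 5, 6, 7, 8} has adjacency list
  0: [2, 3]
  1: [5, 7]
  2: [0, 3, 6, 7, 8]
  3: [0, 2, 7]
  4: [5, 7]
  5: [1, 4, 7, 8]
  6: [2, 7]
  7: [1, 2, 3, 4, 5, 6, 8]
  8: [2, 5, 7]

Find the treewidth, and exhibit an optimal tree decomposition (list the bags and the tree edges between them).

Treewidth 2.
One such decomposition:
Bags: B1 = {5, 7, 8}  B2 = {2, 7, 8}  B3 = {1, 5, 7}  B4 = {2, 3, 7}  B5 = {0, 2, 3}  B6 = {4, 5, 7}  B7 = {2, 6, 7}
Tree: B1–B2, B1–B3, B2–B4, B4–B5, B1–B6, B2–B7

Each bag holds 3 vertices, so the decomposition has width 2, which upper-bounds the treewidth. On the other hand G contains the 3-clique {0, 2, 3}. A clique must lie in a single bag of any decomposition, so no decomposition can have width below 2. The upper and lower bounds meet at 2, so that is the treewidth.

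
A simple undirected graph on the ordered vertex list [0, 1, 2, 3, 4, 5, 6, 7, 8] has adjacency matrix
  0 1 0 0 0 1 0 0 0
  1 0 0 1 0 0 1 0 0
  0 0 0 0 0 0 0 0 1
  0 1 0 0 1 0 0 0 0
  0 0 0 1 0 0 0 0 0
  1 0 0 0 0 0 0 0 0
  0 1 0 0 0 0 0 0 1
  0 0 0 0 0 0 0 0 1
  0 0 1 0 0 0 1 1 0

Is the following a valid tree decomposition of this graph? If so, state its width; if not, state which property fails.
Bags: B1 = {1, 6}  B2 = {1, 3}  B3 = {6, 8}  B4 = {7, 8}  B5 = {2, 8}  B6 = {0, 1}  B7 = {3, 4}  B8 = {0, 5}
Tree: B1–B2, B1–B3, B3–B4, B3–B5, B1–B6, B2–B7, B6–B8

Yes; width 1.

Checking the three conditions: (i) the bags cover all of {0, 1, 2, 3, 4, 5, 6, 7, 8}; (ii) for each edge, some bag contains both endpoints; (iii) the bags containing any fixed vertex form a subtree. All hold, so the decomposition is valid with width 2 − 1 = 1.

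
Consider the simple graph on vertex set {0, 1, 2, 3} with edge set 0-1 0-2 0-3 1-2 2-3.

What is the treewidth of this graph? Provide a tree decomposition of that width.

Treewidth 2.
One such decomposition:
Bags: B1 = {0, 2, 3}  B2 = {0, 1, 2}
Tree: B1–B2

Every bag has size at most 3, so the width is 3 − 1 = 2 and tw(G) ≤ 2. For the lower bound, the 3 vertices {0, 1, 2} are pairwise adjacent, and any tree decomposition puts a clique entirely inside one bag — forcing width ≥ 2. The upper and lower bounds meet at 2, so that is the treewidth.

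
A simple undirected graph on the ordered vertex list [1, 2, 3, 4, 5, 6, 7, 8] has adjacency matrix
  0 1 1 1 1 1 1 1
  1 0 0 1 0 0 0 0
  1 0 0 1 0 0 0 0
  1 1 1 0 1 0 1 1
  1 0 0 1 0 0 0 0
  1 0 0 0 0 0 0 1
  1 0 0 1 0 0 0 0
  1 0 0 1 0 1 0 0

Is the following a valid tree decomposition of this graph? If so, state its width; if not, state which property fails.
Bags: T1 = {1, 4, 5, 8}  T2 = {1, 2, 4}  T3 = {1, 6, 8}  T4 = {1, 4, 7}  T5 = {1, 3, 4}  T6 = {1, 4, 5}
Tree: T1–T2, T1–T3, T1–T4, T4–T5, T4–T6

A tree decomposition must satisfy three properties: every vertex lies in some bag; for every edge, both endpoints lie together in some bag; and for every vertex, the bags containing it form a connected subtree. Here bags containing vertex 5 are not connected in the tree, so the decomposition is invalid.

No — bags containing vertex 5 are not connected in the tree.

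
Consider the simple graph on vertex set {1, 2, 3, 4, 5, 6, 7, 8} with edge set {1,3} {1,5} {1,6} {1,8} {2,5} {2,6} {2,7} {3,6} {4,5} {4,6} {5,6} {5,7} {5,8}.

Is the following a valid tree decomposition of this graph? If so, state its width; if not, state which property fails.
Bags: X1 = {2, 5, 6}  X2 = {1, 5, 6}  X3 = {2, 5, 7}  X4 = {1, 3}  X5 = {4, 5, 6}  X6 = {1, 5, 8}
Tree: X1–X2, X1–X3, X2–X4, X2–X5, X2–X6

A tree decomposition must satisfy three properties: every vertex lies in some bag; for every edge, both endpoints lie together in some bag; and for every vertex, the bags containing it form a connected subtree. Here edge (6,3) lies in no bag, so the decomposition is invalid.

No — edge (6,3) lies in no bag.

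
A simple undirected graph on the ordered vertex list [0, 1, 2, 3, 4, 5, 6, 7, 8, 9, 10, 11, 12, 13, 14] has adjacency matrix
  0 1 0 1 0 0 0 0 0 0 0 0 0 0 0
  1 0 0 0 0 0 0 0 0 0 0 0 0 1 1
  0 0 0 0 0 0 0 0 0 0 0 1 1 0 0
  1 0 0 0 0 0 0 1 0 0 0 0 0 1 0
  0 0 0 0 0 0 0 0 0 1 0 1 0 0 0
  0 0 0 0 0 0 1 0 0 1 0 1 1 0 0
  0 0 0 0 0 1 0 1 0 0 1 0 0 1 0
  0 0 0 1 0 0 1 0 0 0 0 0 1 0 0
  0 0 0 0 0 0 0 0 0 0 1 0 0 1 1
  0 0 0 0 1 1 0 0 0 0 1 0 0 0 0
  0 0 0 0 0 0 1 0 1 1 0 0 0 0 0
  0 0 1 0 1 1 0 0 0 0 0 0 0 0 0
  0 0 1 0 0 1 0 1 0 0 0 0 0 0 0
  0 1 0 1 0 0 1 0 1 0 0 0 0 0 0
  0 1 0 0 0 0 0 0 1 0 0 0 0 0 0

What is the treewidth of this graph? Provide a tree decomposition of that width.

Every bag has size at most 4, so the width is 4 − 1 = 3 and tw(G) ≤ 3. For the lower bound: the 4 vertex sets {2,4,11}, {12}, {5}, {6,7,9,10} are disjoint, each induces a connected subgraph, and every pair is joined by at least one edge of G. Contracting each set to a single vertex therefore yields K_{4} as a minor, and since treewidth is minor-monotone, tw(G) ≥ tw(K_{4}) = 3. Therefore the treewidth is 3.

Treewidth 3.
One such decomposition:
Bags: B1 = {2, 4, 11, 12}  B2 = {4, 5, 11, 12}  B3 = {4, 5, 9, 12}  B4 = {5, 7, 9, 12}  B5 = {5, 6, 7, 9}  B6 = {6, 7, 9, 10}  B7 = {3, 6, 7, 10}  B8 = {3, 6, 10, 13}  B9 = {3, 8, 10, 13}  B10 = {0, 3, 8, 13}  B11 = {0, 1, 8, 13}  B12 = {0, 1, 8, 14}
Tree: B1–B2, B2–B3, B3–B4, B4–B5, B5–B6, B6–B7, B7–B8, B8–B9, B9–B10, B10–B11, B11–B12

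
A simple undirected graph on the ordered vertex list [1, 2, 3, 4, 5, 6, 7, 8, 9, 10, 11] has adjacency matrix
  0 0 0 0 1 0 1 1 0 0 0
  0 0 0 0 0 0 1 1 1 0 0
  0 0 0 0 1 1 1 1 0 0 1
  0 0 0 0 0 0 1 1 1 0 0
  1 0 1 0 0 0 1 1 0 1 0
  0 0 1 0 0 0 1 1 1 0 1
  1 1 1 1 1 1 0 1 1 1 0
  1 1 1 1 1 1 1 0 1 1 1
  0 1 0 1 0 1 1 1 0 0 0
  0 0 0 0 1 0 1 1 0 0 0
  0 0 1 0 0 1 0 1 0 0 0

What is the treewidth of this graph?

3

A width-3 tree decomposition is:
Bags: B1 = {3, 5, 7, 8}  B2 = {5, 7, 8, 10}  B3 = {1, 5, 7, 8}  B4 = {3, 6, 7, 8}  B5 = {3, 6, 8, 11}  B6 = {6, 7, 8, 9}  B7 = {2, 7, 8, 9}  B8 = {4, 7, 8, 9}
Tree: B1–B2, B2–B3, B1–B4, B4–B5, B4–B6, B6–B7, B6–B8
The largest bag has 4 vertices, giving width 3; this decomposition certifies tw(G) ≤ 3. On the other hand G contains the 4-clique {3, 6, 8, 11}. A clique must lie in a single bag of any decomposition, so no decomposition can have width below 3. Combining the bounds, tw(G) = 3.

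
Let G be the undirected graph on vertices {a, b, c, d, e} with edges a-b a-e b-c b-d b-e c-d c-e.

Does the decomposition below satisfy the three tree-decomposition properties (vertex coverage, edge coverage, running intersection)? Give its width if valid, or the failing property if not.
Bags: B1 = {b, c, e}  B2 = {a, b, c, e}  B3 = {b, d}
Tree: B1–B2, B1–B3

No — edge (c,d) lies in no bag.

A tree decomposition must satisfy three properties: every vertex lies in some bag; for every edge, both endpoints lie together in some bag; and for every vertex, the bags containing it form a connected subtree. Here edge (c,d) lies in no bag, so the decomposition is invalid.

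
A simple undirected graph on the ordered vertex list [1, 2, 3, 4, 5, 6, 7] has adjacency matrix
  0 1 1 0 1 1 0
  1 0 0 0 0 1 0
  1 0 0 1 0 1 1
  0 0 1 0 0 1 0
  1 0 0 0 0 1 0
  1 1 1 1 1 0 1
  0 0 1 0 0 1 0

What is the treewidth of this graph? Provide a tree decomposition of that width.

Treewidth 2.
Bags: B1 = {1, 2, 6}  B2 = {1, 3, 6}  B3 = {3, 6, 7}  B4 = {1, 5, 6}  B5 = {3, 4, 6}
Tree: B1–B2, B2–B3, B1–B4, B2–B5

Each bag holds 3 vertices, so the decomposition has width 2, which upper-bounds the treewidth. Conversely, {1, 2, 6} is a clique of size 3, and the vertices of any clique must share a bag in every tree decomposition; so some bag has ≥ 3 vertices and tw(G) ≥ 2. The upper and lower bounds meet at 2, so that is the treewidth.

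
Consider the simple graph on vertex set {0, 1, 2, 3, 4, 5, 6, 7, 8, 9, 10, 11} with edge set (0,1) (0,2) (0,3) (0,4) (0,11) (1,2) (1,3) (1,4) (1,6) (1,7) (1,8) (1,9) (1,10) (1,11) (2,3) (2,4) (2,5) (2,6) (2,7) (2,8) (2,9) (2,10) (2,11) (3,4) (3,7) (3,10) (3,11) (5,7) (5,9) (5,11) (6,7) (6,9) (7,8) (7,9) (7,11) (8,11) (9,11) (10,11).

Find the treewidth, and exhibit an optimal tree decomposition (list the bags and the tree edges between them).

The largest bag has 5 vertices, giving width 4; this decomposition certifies tw(G) ≤ 4. Conversely, {1, 2, 7, 8, 11} is a clique of size 5, and the vertices of any clique must share a bag in every tree decomposition; so some bag has ≥ 5 vertices and tw(G) ≥ 4. Therefore the treewidth is 4.

Treewidth 4.
Bags: B1 = {1, 2, 3, 7, 11}  B2 = {1, 2, 7, 8, 11}  B3 = {1, 2, 7, 9, 11}  B4 = {1, 2, 3, 10, 11}  B5 = {1, 2, 6, 7, 9}  B6 = {2, 5, 7, 9, 11}  B7 = {0, 1, 2, 3, 11}  B8 = {0, 1, 2, 3, 4}
Tree: B1–B2, B1–B3, B1–B4, B3–B5, B3–B6, B4–B7, B7–B8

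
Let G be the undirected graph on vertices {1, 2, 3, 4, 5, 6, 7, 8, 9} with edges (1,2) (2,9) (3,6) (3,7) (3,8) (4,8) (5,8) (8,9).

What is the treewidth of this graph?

1

A width-1 tree decomposition is:
Bags: B1 = {3, 7}  B2 = {3, 8}  B3 = {5, 8}  B4 = {8, 9}  B5 = {2, 9}  B6 = {1, 2}  B7 = {3, 6}  B8 = {4, 8}
Tree: B1–B2, B2–B3, B3–B4, B4–B5, B5–B6, B2–B7, B4–B8
The largest bag has 2 vertices, giving width 1; this decomposition certifies tw(G) ≤ 1. Any graph with an edge has treewidth ≥ 1, and G has the edge 7–3. Therefore the treewidth is 1.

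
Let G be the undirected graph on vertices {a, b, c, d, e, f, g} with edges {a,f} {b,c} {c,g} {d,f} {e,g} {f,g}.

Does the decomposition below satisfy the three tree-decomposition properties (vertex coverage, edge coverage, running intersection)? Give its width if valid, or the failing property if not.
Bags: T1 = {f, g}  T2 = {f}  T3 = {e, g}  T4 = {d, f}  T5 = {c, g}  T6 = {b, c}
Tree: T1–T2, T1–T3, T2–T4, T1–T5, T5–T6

No — vertex a appears in no bag.

A tree decomposition must satisfy three properties: every vertex lies in some bag; for every edge, both endpoints lie together in some bag; and for every vertex, the bags containing it form a connected subtree. Here vertex a appears in no bag, so the decomposition is invalid.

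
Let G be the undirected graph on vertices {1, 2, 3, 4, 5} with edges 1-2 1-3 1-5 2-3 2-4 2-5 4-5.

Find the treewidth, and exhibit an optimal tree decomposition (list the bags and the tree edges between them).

Every bag has size at most 3, so the width is 3 − 1 = 2 and tw(G) ≤ 2. On the other hand G contains the 3-clique {1, 2, 3}. A clique must lie in a single bag of any decomposition, so no decomposition can have width below 2. Therefore the treewidth is 2.

Treewidth 2.
One such decomposition:
Bags: B1 = {1, 2, 5}  B2 = {2, 4, 5}  B3 = {1, 2, 3}
Tree: B1–B2, B1–B3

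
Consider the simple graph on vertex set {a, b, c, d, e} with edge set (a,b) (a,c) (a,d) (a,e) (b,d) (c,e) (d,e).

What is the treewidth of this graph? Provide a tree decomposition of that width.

Each bag holds 3 vertices, so the decomposition has width 2, which upper-bounds the treewidth. For the lower bound, the 3 vertices {a, d, e} are pairwise adjacent, and any tree decomposition puts a clique entirely inside one bag — forcing width ≥ 2. Hence tw(G) = 2 exactly.

Treewidth 2.
Bags: B1 = {a, b, d}  B2 = {a, d, e}  B3 = {a, c, e}
Tree: B1–B2, B2–B3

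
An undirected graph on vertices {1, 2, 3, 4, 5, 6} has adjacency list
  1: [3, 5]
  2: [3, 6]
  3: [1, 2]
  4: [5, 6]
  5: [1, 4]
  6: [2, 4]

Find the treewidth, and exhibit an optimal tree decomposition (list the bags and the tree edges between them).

The largest bag has 3 vertices, giving width 2; this decomposition certifies tw(G) ≤ 2. For the lower bound, G contains the cycle 5–1–3–2–6–4–5, so G is not a forest; only forests have treewidth ≤ 1, hence tw(G) ≥ 2. Therefore the treewidth is 2.

Treewidth 2.
One such decomposition:
Bags: B1 = {1, 3, 5}  B2 = {2, 3, 5}  B3 = {2, 5, 6}  B4 = {4, 5, 6}
Tree: B1–B2, B2–B3, B3–B4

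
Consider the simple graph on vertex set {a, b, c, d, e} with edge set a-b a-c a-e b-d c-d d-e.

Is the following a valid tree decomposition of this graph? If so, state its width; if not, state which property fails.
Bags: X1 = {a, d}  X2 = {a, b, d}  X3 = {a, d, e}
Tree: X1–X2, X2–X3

A tree decomposition must satisfy three properties: every vertex lies in some bag; for every edge, both endpoints lie together in some bag; and for every vertex, the bags containing it form a connected subtree. Here vertex c appears in no bag, so the decomposition is invalid.

No — vertex c appears in no bag.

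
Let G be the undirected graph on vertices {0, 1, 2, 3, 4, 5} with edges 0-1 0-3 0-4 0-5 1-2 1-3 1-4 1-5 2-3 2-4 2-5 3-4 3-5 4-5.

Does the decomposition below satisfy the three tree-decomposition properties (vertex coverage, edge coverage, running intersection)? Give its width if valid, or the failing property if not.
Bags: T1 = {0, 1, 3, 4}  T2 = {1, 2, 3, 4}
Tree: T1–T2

A tree decomposition must satisfy three properties: every vertex lies in some bag; for every edge, both endpoints lie together in some bag; and for every vertex, the bags containing it form a connected subtree. Here vertex 5 appears in no bag, so the decomposition is invalid.

No — vertex 5 appears in no bag.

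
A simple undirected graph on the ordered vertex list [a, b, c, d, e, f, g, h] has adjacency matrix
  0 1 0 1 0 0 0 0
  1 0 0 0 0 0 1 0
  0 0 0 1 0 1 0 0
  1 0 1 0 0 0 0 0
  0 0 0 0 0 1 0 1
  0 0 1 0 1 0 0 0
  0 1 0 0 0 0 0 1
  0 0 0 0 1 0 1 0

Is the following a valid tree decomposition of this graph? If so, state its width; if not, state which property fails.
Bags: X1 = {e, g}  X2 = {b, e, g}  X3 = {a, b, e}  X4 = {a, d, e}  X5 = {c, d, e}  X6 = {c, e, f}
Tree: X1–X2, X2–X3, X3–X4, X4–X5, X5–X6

A tree decomposition must satisfy three properties: every vertex lies in some bag; for every edge, both endpoints lie together in some bag; and for every vertex, the bags containing it form a connected subtree. Here vertex h appears in no bag, so the decomposition is invalid.

No — vertex h appears in no bag.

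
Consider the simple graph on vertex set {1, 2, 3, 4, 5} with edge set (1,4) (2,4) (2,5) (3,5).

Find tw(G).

1

A width-1 tree decomposition is:
Bags: B1 = {3, 5}  B2 = {2, 5}  B3 = {2, 4}  B4 = {1, 4}
Tree: B1–B2, B2–B3, B3–B4
Every bag has size at most 2, so the width is 2 − 1 = 1 and tw(G) ≤ 1. Since G has at least one edge (e.g. 3–5), it is not an edgeless graph, so tw(G) ≥ 1. Hence tw(G) = 1 exactly.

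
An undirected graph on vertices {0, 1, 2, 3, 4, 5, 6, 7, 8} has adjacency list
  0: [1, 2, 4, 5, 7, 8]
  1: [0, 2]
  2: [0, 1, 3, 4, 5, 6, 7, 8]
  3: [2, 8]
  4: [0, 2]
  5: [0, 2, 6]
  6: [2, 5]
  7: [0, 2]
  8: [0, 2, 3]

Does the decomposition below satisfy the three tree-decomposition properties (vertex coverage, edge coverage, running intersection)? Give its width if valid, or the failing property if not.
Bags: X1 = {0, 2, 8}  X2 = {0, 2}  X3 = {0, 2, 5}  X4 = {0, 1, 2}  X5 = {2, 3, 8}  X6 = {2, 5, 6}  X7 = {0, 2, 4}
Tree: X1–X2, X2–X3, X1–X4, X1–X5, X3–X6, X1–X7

A tree decomposition must satisfy three properties: every vertex lies in some bag; for every edge, both endpoints lie together in some bag; and for every vertex, the bags containing it form a connected subtree. Here vertex 7 appears in no bag, so the decomposition is invalid.

No — vertex 7 appears in no bag.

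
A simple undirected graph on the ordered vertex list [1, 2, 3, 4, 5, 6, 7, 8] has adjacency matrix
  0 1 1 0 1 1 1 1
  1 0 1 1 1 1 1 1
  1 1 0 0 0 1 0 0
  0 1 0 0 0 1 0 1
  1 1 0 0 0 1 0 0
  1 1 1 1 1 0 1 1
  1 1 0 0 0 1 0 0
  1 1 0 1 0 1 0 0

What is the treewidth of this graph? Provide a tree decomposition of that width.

The largest bag has 4 vertices, giving width 3; this decomposition certifies tw(G) ≤ 3. For the lower bound, the 4 vertices {1, 2, 6, 8} are pairwise adjacent, and any tree decomposition puts a clique entirely inside one bag — forcing width ≥ 3. Hence tw(G) = 3 exactly.

Treewidth 3.
Bags: B1 = {1, 2, 5, 6}  B2 = {1, 2, 3, 6}  B3 = {1, 2, 6, 7}  B4 = {1, 2, 6, 8}  B5 = {2, 4, 6, 8}
Tree: B1–B2, B1–B3, B1–B4, B4–B5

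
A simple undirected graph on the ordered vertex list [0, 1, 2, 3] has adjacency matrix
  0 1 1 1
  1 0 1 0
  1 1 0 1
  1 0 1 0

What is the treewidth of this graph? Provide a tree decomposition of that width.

Treewidth 2.
One optimal decomposition is:
Bags: B1 = {0, 1, 2}  B2 = {0, 2, 3}
Tree: B1–B2

Each bag holds 3 vertices, so the decomposition has width 2, which upper-bounds the treewidth. For the lower bound, the 3 vertices {0, 1, 2} are pairwise adjacent, and any tree decomposition puts a clique entirely inside one bag — forcing width ≥ 2. Therefore the treewidth is 2.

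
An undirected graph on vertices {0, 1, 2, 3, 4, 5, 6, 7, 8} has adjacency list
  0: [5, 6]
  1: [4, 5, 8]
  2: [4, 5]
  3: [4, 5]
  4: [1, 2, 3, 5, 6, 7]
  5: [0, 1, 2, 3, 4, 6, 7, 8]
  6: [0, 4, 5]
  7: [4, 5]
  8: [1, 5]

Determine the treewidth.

2

A width-2 tree decomposition is:
Bags: B1 = {1, 5, 8}  B2 = {1, 4, 5}  B3 = {4, 5, 7}  B4 = {3, 4, 5}  B5 = {4, 5, 6}  B6 = {2, 4, 5}  B7 = {0, 5, 6}
Tree: B1–B2, B2–B3, B3–B4, B3–B5, B3–B6, B5–B7
The largest bag has 3 vertices, giving width 2; this decomposition certifies tw(G) ≤ 2. Conversely, {0, 5, 6} is a clique of size 3, and the vertices of any clique must share a bag in every tree decomposition; so some bag has ≥ 3 vertices and tw(G) ≥ 2. The upper and lower bounds meet at 2, so that is the treewidth.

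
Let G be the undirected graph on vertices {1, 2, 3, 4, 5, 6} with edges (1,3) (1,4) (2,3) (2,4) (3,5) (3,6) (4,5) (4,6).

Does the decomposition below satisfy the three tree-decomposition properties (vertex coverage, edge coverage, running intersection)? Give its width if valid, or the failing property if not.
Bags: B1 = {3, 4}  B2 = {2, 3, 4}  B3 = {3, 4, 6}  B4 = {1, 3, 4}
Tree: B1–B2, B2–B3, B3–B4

A tree decomposition must satisfy three properties: every vertex lies in some bag; for every edge, both endpoints lie together in some bag; and for every vertex, the bags containing it form a connected subtree. Here vertex 5 appears in no bag, so the decomposition is invalid.

No — vertex 5 appears in no bag.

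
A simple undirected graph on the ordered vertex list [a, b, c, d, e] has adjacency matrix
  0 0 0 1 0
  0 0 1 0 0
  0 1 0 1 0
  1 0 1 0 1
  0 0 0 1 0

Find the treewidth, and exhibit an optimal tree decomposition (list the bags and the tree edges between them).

Treewidth 1.
One optimal decomposition is:
Bags: B1 = {d, e}  B2 = {a, d}  B3 = {c, d}  B4 = {b, c}
Tree: B1–B2, B1–B3, B3–B4

Every bag has size at most 2, so the width is 2 − 1 = 1 and tw(G) ≤ 1. G has an edge, so its treewidth is at least 1. Combining the bounds, tw(G) = 1.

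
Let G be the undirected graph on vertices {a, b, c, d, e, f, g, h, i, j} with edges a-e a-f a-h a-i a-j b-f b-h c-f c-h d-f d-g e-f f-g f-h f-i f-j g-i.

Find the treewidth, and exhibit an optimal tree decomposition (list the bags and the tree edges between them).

The largest bag has 3 vertices, giving width 2; this decomposition certifies tw(G) ≤ 2. On the other hand G contains the 3-clique {d, f, g}. A clique must lie in a single bag of any decomposition, so no decomposition can have width below 2. The upper and lower bounds meet at 2, so that is the treewidth.

Treewidth 2.
Bags: B1 = {a, f, h}  B2 = {a, f, i}  B3 = {f, g, i}  B4 = {a, f, j}  B5 = {b, f, h}  B6 = {d, f, g}  B7 = {a, e, f}  B8 = {c, f, h}
Tree: B1–B2, B2–B3, B1–B4, B1–B5, B3–B6, B2–B7, B1–B8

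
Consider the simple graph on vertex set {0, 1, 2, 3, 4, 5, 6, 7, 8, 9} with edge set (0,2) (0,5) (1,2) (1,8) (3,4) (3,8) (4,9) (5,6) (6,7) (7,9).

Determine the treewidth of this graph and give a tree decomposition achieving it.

The largest bag has 3 vertices, giving width 2; this decomposition certifies tw(G) ≤ 2. The edges 4–9–7–6–5–0–2–1–8–3–4 form a cycle, so G is not a tree and its treewidth is at least 2. Hence tw(G) = 2 exactly.

Treewidth 2.
Bags: B1 = {4, 7, 9}  B2 = {4, 6, 7}  B3 = {4, 5, 6}  B4 = {0, 4, 5}  B5 = {0, 2, 4}  B6 = {1, 2, 4}  B7 = {1, 4, 8}  B8 = {3, 4, 8}
Tree: B1–B2, B2–B3, B3–B4, B4–B5, B5–B6, B6–B7, B7–B8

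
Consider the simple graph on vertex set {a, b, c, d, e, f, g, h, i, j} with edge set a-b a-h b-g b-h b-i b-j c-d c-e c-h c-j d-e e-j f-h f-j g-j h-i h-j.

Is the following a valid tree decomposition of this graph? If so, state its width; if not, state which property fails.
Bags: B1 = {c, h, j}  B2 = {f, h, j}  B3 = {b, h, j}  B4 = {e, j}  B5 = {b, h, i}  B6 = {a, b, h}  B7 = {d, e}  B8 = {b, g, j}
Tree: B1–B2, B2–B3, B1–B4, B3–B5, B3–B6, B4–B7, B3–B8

A tree decomposition must satisfy three properties: every vertex lies in some bag; for every edge, both endpoints lie together in some bag; and for every vertex, the bags containing it form a connected subtree. Here edge (c,e) lies in no bag, so the decomposition is invalid.

No — edge (c,e) lies in no bag.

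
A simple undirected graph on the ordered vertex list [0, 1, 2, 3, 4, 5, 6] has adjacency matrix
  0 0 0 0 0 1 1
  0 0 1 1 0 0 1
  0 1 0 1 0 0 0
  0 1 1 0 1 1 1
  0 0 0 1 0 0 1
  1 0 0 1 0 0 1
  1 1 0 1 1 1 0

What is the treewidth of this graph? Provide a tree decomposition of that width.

The largest bag has 3 vertices, giving width 2; this decomposition certifies tw(G) ≤ 2. Conversely, {0, 5, 6} is a clique of size 3, and the vertices of any clique must share a bag in every tree decomposition; so some bag has ≥ 3 vertices and tw(G) ≥ 2. Therefore the treewidth is 2.

Treewidth 2.
One optimal decomposition is:
Bags: B1 = {3, 5, 6}  B2 = {0, 5, 6}  B3 = {3, 4, 6}  B4 = {1, 3, 6}  B5 = {1, 2, 3}
Tree: B1–B2, B1–B3, B3–B4, B4–B5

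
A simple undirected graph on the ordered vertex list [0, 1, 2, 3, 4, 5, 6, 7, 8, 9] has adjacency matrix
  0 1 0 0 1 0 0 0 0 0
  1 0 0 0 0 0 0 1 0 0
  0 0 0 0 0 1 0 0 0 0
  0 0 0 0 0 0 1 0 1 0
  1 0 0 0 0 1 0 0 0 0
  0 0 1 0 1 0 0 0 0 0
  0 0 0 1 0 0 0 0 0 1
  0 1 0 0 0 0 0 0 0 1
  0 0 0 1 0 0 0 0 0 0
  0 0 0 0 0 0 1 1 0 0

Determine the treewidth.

A width-1 tree decomposition is:
Bags: B1 = {3, 8}  B2 = {3, 6}  B3 = {6, 9}  B4 = {7, 9}  B5 = {1, 7}  B6 = {0, 1}  B7 = {0, 4}  B8 = {4, 5}  B9 = {2, 5}
Tree: B1–B2, B2–B3, B3–B4, B4–B5, B5–B6, B6–B7, B7–B8, B8–B9
The largest bag has 2 vertices, giving width 1; this decomposition certifies tw(G) ≤ 1. G has an edge, so its treewidth is at least 1. Combining the bounds, tw(G) = 1.

1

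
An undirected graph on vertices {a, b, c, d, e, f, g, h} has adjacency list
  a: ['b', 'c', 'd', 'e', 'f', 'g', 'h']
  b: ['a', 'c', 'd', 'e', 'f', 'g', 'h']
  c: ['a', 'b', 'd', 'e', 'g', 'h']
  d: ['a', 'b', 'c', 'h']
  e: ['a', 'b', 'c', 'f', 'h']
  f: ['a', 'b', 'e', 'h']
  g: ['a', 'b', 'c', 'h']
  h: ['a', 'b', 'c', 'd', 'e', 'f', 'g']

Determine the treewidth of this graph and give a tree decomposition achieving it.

Treewidth 4.
One such decomposition:
Bags: B1 = {a, b, c, e, h}  B2 = {a, b, c, g, h}  B3 = {a, b, e, f, h}  B4 = {a, b, c, d, h}
Tree: B1–B2, B1–B3, B1–B4

Each bag holds 5 vertices, so the decomposition has width 4, which upper-bounds the treewidth. On the other hand G contains the 5-clique {a, b, c, d, h}. A clique must lie in a single bag of any decomposition, so no decomposition can have width below 4. Hence tw(G) = 4 exactly.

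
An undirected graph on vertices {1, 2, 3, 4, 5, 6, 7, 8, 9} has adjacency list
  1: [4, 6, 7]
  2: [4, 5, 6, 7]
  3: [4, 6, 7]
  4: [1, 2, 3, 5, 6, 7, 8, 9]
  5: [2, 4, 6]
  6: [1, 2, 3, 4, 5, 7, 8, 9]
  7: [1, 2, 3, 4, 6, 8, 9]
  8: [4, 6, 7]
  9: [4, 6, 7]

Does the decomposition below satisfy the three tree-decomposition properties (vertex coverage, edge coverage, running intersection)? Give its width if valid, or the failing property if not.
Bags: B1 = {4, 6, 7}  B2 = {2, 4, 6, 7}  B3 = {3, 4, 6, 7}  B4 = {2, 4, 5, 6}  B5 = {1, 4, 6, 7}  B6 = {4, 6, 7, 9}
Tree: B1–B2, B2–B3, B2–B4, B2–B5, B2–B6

No — vertex 8 appears in no bag.

A tree decomposition must satisfy three properties: every vertex lies in some bag; for every edge, both endpoints lie together in some bag; and for every vertex, the bags containing it form a connected subtree. Here vertex 8 appears in no bag, so the decomposition is invalid.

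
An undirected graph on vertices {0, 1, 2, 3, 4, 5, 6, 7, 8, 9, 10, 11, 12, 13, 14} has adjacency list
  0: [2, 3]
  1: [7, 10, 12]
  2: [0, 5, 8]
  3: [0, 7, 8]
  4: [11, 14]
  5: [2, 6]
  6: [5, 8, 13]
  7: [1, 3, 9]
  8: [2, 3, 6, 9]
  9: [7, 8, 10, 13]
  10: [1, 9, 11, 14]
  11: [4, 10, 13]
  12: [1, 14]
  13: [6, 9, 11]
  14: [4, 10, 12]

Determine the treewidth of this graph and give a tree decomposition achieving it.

Each bag holds 4 vertices, so the decomposition has width 3, which upper-bounds the treewidth. For the lower bound: the 4 vertex sets {0,2,5}, {6}, {8}, {3,7,9,13} are disjoint, each induces a connected subgraph, and every pair is joined by at least one edge of G. Contracting each set to a single vertex therefore yields K_{4} as a minor, and since treewidth is minor-monotone, tw(G) ≥ tw(K_{4}) = 3. The upper and lower bounds meet at 3, so that is the treewidth.

Treewidth 3.
Bags: B1 = {0, 2, 5, 6}  B2 = {0, 2, 6, 8}  B3 = {0, 3, 6, 8}  B4 = {3, 6, 8, 13}  B5 = {3, 8, 9, 13}  B6 = {3, 7, 9, 13}  B7 = {7, 9, 11, 13}  B8 = {7, 9, 10, 11}  B9 = {1, 7, 10, 11}  B10 = {1, 4, 10, 11}  B11 = {1, 4, 10, 14}  B12 = {1, 4, 12, 14}
Tree: B1–B2, B2–B3, B3–B4, B4–B5, B5–B6, B6–B7, B7–B8, B8–B9, B9–B10, B10–B11, B11–B12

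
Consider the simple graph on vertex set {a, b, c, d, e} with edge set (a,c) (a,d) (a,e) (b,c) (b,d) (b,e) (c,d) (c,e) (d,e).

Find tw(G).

3

A width-3 tree decomposition is:
Bags: B1 = {b, c, d, e}  B2 = {a, c, d, e}
Tree: B1–B2
The largest bag has 4 vertices, giving width 3; this decomposition certifies tw(G) ≤ 3. Conversely, {a, c, d, e} is a clique of size 4, and the vertices of any clique must share a bag in every tree decomposition; so some bag has ≥ 4 vertices and tw(G) ≥ 3. Combining the bounds, tw(G) = 3.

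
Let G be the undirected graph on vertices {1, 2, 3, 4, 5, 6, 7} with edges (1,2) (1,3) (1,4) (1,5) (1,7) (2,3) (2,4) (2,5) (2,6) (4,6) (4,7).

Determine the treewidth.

2

A width-2 tree decomposition is:
Bags: B1 = {1, 2, 4}  B2 = {1, 2, 3}  B3 = {1, 2, 5}  B4 = {2, 4, 6}  B5 = {1, 4, 7}
Tree: B1–B2, B2–B3, B1–B4, B1–B5
The largest bag has 3 vertices, giving width 2; this decomposition certifies tw(G) ≤ 2. Conversely, {1, 2, 3} is a clique of size 3, and the vertices of any clique must share a bag in every tree decomposition; so some bag has ≥ 3 vertices and tw(G) ≥ 2. The upper and lower bounds meet at 2, so that is the treewidth.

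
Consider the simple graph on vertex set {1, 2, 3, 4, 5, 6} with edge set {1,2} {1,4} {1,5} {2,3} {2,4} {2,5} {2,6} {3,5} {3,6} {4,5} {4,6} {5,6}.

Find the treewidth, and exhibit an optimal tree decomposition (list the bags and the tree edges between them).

The largest bag has 4 vertices, giving width 3; this decomposition certifies tw(G) ≤ 3. Conversely, {2, 3, 5, 6} is a clique of size 4, and the vertices of any clique must share a bag in every tree decomposition; so some bag has ≥ 4 vertices and tw(G) ≥ 3. Hence tw(G) = 3 exactly.

Treewidth 3.
One optimal decomposition is:
Bags: B1 = {2, 3, 5, 6}  B2 = {2, 4, 5, 6}  B3 = {1, 2, 4, 5}
Tree: B1–B2, B2–B3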